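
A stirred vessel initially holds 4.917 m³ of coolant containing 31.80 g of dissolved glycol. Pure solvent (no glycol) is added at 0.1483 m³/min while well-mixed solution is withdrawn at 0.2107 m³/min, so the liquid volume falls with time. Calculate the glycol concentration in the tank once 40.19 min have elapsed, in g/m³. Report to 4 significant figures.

1.187 g/m³

Total volume: dV/dt = Q_in − Q_out = -0.0624000 m³/min, so V(t) = 4.917 − 0.0624000 t and V(40.19) = 2.40914 m³.
No glycol enters, so dm/dt = −Q_out · (m/V).
dm/m = −Q_out dt/(V₀ − 0.0624000 t); integrating gives ln(m/m₀) = −(Q_out/(Q_in−Q_out)) ln(V/V₀).
m = m₀ (V₀/V)^(Q_out/(Q_in−Q_out)) = 31.80 × (4.917/2.40914)^(-3.37660) = 2.85910 g.
C = m/V = 2.85910/2.40914 = 1.18677 g/m³.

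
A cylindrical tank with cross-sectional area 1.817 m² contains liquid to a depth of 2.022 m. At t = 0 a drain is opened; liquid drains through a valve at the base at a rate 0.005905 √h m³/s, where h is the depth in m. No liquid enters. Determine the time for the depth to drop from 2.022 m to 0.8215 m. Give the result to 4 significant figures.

317.3 s

Mass balance (ρ constant): A dh/dt = −0.005905 √h.
∫ h^(−1/2) dh = −(0.005905/A) ∫ dt, giving 2√h = 2√h₀ − (0.005905/A) t.
t = 2A(√h₀ − √h)/0.005905 = 2·1.817·(√2.022 − √0.8215)/0.005905
  = 3.63400 × (1.42197 − 0.906366) / 0.005905 = 317.308 s.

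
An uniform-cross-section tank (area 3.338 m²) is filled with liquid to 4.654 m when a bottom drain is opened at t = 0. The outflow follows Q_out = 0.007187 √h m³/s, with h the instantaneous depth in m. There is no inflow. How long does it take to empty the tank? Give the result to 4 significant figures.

2004 s

A dh/dt = −Q_out = −0.007187 √h.
Separate and integrate: 2(√h − √h₀) = −(0.007187/A) t.
Tank is empty when √h = 0: t_empty = 2A√h₀/0.007187.
t_empty = 2·3.338·√4.654/0.007187 = 6.67600·2.15731/0.007187 = 2003.93 s.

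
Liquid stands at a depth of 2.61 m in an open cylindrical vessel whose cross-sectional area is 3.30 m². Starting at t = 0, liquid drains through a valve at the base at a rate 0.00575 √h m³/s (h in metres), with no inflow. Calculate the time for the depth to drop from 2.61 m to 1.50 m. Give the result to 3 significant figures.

With no inflow, A dh/dt = −0.00575 √h.
This is separable: 2 d(√h)/dt = −0.00575/A, so √h = √h₀ − (0.00575/(2A)) t.
t = 2A(√h₀ − √h)/0.00575 = 2·3.30·(√2.61 − √1.50)/0.00575
  = 6.6000 × (1.6155 − 1.2247) / 0.00575 = 448.58 s.

449 s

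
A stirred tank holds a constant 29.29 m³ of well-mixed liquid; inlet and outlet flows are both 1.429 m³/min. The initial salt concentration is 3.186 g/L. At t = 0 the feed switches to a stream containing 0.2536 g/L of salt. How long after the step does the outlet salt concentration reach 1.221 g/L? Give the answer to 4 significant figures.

22.73 min

Unsteady species balance (constant V, well mixed): V dC/dt = Q(C_in − C), so τ = V/Q = 20.4969 min.
C(t) = C_in + (C₀ − C_in) e^(−t/τ). Set C = 1.221 and solve for t:
e^(−t/τ) = (C − C_in)/(C₀ − C_in) = (1.221 − 0.2536)/(3.186 − 0.2536) = 0.329900
t = −τ ln(…) = 20.4969 × 1.10896 = 22.7303 min.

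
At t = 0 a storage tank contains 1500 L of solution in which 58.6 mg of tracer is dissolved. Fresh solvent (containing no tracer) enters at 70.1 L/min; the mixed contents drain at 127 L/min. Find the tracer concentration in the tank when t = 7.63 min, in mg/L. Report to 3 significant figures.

Let m(t) be the amount of tracer. Volume: V(t) = V₀ + (Q_in − Q_out) t = 1500 − 56.900 t; V(7.63) = 1065.9 L.
Solute balance: dm/dt = 0 − Q_out C = −Q_out m/V(t).
Separate: dm/m = −Q_out dt/V(t) ⇒ ln(m/m₀) = −(Q_out/(Q_in−Q_out)) ln(V/V₀).
m = m₀ (V₀/V)^(Q_out/(Q_in−Q_out)) = 58.6 × (1500/1065.9)^(-2.2320) = 27.333 mg.
C = m/V = 27.333/1065.9 = 0.025644 mg/L.

0.0256 mg/L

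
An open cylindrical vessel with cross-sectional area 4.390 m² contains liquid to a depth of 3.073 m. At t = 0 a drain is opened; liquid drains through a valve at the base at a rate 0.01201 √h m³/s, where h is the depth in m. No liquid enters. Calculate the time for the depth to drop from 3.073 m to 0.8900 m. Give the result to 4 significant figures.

A dh/dt = −Q_out = −0.01201 √h.
Separate and integrate: 2(√h − √h₀) = −(0.01201/A) t.
t = 2A(√h₀ − √h)/0.01201 = 2·4.390·(√3.073 − √0.8900)/0.01201
  = 8.78000 × (1.75300 − 0.943398) / 0.01201 = 591.864 s.

591.9 s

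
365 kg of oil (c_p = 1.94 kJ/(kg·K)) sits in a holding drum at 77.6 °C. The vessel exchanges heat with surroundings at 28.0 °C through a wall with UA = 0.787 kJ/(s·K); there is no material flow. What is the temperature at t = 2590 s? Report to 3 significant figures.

Unsteady energy balance on the tank contents: M c_p dT/dt = −UA(T − T_amb).
dT/dt = (T_ss − T)/τ with T_ss = T_amb = 28.000 °C, τ = M c_p/UA = 365·1.94/0.787 = 899.75 s.
Integrating: T(t) = T_ss + (T₀ − T_ss) e^(−t/τ).
T(2590) = 28.000 + (49.600)·0.056214 = 30.788 °C.

30.8 °C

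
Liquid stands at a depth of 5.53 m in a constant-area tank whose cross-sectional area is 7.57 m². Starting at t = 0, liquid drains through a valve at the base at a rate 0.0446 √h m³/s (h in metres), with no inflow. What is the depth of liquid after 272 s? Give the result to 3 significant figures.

Mass balance (ρ constant): A dh/dt = −0.0446 √h.
∫ h^(−1/2) dh = −(0.0446/A) ∫ dt, giving 2√h = 2√h₀ − (0.0446/A) t.
√h = √5.53 − 0.0446·272/(2·7.57) = 2.3516 − 0.80127 = 1.5503.
h = 1.5503² = 2.4035 m.

2.40 m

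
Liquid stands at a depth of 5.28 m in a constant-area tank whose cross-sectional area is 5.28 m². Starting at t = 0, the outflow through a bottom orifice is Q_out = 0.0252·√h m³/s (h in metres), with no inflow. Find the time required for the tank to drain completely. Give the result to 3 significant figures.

A dh/dt = −Q_out = −0.0252 √h.
Separate and integrate: 2(√h − √h₀) = −(0.0252/A) t.
Set h = 0: 2√h₀ = (0.0252/A) t_empty ⇒ t_empty = 2A√h₀/0.0252.
t_empty = 2·5.28·√5.28/0.0252 = 10.560·2.2978/0.0252 = 962.90 s.

963 s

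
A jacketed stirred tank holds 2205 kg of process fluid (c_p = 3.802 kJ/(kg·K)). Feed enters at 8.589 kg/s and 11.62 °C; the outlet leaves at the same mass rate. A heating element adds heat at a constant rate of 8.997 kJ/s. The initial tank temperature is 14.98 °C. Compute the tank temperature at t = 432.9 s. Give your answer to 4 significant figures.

First-law balance (no shaft work): M c_p dT/dt = ṁ c_p (T_in − T) + 8.997.
τ = M/ṁ = 256.724 s; T_ss = T_in + Q̇/(ṁ c_p) = 11.62 + 8.997/(8.589·3.802) = 11.8955 °C.
This is linear first-order; T(t) = T_ss + (T₀ − T_ss) e^(−t/τ).
T(432.9) = 11.8955 + (3.08449)·e^(−432.9/256.724) = 11.8955 + (3.08449)·0.185213 = 12.4668 °C.

12.47 °C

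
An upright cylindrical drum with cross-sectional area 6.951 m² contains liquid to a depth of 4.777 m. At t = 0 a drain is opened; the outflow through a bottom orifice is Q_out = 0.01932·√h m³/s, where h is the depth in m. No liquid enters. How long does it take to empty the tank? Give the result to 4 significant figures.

With no inflow, A dh/dt = −0.01932 √h.
This is separable: 2 d(√h)/dt = −0.01932/A, so √h = √h₀ − (0.01932/(2A)) t.
Set h = 0: 2√h₀ = (0.01932/A) t_empty ⇒ t_empty = 2A√h₀/0.01932.
t_empty = 2·6.951·√4.777/0.01932 = 13.9020·2.18563/0.01932 = 1572.71 s.

1573 s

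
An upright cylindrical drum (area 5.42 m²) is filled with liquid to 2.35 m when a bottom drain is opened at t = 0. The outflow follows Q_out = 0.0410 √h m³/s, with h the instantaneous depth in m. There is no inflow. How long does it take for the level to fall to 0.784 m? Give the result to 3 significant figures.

171 s

A dh/dt = −Q_out = −0.0410 √h.
Separate and integrate: 2(√h − √h₀) = −(0.0410/A) t.
t = 2A(√h₀ − √h)/0.0410 = 2·5.42·(√2.35 − √0.784)/0.0410
  = 10.840 × (1.5330 − 0.88544) / 0.0410 = 171.20 s.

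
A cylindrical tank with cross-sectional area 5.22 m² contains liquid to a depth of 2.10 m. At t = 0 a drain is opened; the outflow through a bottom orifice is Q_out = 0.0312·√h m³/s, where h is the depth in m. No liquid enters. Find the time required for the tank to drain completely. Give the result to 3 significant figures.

485 s

Accumulation of liquid (constant cross-section A): A dh/dt = −0.0312 √h.
This is separable: 2 d(√h)/dt = −0.0312/A, so √h = √h₀ − (0.0312/(2A)) t.
Set h = 0: 2√h₀ = (0.0312/A) t_empty ⇒ t_empty = 2A√h₀/0.0312.
t_empty = 2·5.22·√2.10/0.0312 = 10.440·1.4491/0.0312 = 484.90 s.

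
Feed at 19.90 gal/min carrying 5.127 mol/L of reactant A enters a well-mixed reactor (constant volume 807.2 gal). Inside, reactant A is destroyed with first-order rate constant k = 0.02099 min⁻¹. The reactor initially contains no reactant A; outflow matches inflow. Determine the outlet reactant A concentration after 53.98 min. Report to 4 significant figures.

V dC/dt = Q(C_in − C) − k V C.
dC/dt = (Q/V) C_in − (Q/V + k) C; effective rate a = Q/V + k = 0.0246531 + 0.02099 = 0.0456431 min⁻¹.
C_ss = Q C_in/(Q + kV) = 2.76924 mol/L; C(t) = C_ss + (C₀ − C_ss) e^(−a t).
C(53.98) = 2.76924 + (-2.76924)·e^(−0.0456431·53.98) = 2.76924 + (-2.76924)·0.0851096 = 2.53355 mol/L.

2.534 mol/L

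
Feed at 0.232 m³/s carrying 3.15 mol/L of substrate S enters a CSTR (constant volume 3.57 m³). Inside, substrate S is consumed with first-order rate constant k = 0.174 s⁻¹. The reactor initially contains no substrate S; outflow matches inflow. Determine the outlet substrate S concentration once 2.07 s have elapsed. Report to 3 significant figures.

0.334 mol/L

V dC/dt = Q(C_in − C) − k V C.
This is linear with rate a = Q/V + k = 0.23899 s⁻¹.
C_ss = Q C_in/(Q + kV) = 0.85656 mol/L; C(t) = C_ss + (C₀ − C_ss) e^(−a t).
C(2.07) = 0.85656 + (-0.85656)·e^(−0.23899·2.07) = 0.85656 + (-0.85656)·0.60975 = 0.33427 mol/L.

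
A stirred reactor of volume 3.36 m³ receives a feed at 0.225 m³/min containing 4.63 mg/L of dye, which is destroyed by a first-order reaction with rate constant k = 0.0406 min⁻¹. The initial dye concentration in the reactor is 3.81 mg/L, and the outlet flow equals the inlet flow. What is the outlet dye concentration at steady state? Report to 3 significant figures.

2.88 mg/L

Species balance: V dC/dt = Q C_in − Q C − k V C.
At steady state: 0 = Q C_in − (Q + kV) C_ss, so C_ss = Q C_in/(Q + kV).
C_ss = 0.225·4.63/(0.225 + 0.0406·3.36) = 1.0417/0.36142 = 2.8824 mg/L.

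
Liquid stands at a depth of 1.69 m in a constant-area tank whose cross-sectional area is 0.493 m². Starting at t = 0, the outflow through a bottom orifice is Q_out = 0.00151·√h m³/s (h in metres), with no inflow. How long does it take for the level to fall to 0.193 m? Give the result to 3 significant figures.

562 s

Volume balance on the tank: A dh/dt = −0.00151 √h.
∫ h^(−1/2) dh = −(0.00151/A) ∫ dt, giving 2√h = 2√h₀ − (0.00151/A) t.
t = 2A(√h₀ − √h)/0.00151 = 2·0.493·(√1.69 − √0.193)/0.00151
  = 0.98600 × (1.3000 − 0.43932) / 0.00151 = 562.01 s.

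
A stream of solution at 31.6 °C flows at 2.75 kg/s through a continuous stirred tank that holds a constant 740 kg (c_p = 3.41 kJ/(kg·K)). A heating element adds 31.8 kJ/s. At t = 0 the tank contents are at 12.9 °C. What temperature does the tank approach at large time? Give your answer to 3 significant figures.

35.0 °C

Unsteady energy balance on the tank contents: M c_p dT/dt = ṁ c_p (T_in − T) + 31.8.
At steady state dT/dt = 0 ⇒ T_ss = T_in + Q̇/(ṁ c_p) = 31.6 + 31.8/(2.75·3.41) = 34.991 °C.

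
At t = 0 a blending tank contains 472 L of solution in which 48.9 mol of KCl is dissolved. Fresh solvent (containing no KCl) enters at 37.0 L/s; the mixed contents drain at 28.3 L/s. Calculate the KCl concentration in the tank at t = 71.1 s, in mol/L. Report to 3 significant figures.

Let m(t) be the amount of KCl. Volume: V(t) = V₀ + (Q_in − Q_out) t = 472 + 8.7000 t; V(71.1) = 1090.6 L.
Species balance (pure solvent in): dm/dt = −Q_out · m/V(t).
dm/m = −Q_out dt/(V₀ + 8.7000 t); integrating gives ln(m/m₀) = −(Q_out/(Q_in−Q_out)) ln(V/V₀).
m = m₀ (V₀/V)^(Q_out/(Q_in−Q_out)) = 48.9 × (472/1090.6)^(3.2529) = 3.2078 mol.
C = m/V = 3.2078/1090.6 = 0.0029414 mol/L.

0.00294 mol/L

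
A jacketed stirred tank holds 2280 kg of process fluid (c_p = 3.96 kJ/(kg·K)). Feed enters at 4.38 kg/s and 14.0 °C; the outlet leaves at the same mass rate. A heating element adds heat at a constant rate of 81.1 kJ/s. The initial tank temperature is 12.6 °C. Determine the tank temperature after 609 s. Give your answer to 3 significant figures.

16.8 °C

M c_p dT/dt = ṁ c_p (T_in − T) + Q̇.
τ = M/ṁ = 520.55 s; T_ss = T_in + Q̇/(ṁ c_p) = 14.0 + 81.1/(4.38·3.96) = 18.676 °C.
This is linear first-order; T(t) = T_ss + (T₀ − T_ss) e^(−t/τ).
T(609) = 18.676 + (-6.0758)·e^(−609/520.55) = 18.676 + (-6.0758)·0.31039 = 16.790 °C.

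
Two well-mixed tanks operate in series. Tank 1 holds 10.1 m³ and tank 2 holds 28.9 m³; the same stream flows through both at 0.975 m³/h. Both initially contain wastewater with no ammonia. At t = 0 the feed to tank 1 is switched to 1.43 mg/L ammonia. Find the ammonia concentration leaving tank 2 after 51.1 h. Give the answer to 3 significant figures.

1.04 mg/L

Each tank obeys Vᵢ dCᵢ/dt = Q(Cᵢ₋₁ − Cᵢ), so τᵢ = Vᵢ/Q.
τ₁ = 10.1/0.975 = 10.359 h; τ₂ = 28.9/0.975 = 29.641 h.
Solving the cascade with C₁(0)=C₂(0)=0 gives C₂(t) = C_in[1 − (τ₁ e^(−t/τ₁) − τ₂ e^(−t/τ₂))/(τ₁ − τ₂)].
At t = 51.1: e^(−t/τ₁) = 0.0072054, e^(−t/τ₂) = 0.17836.
C₂ = 1.43·[1 − (10.359·0.0072054 − 29.641·0.17836)/(-19.282)] = 1.43·0.72969 = 1.0435 mg/L.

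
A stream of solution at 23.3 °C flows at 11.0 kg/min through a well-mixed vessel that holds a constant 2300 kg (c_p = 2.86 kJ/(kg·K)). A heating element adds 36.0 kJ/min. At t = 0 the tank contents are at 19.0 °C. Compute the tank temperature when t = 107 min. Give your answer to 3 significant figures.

M c_p dT/dt = ṁ c_p (T_in − T) + Q̇.
τ = M/ṁ = 209.09 min; T_ss = T_in + Q̇/(ṁ c_p) = 23.3 + 36.0/(11.0·2.86) = 24.444 °C.
Integrating: T(t) = T_ss + (T₀ − T_ss) e^(−t/τ).
T(107) = 24.444 + (-5.4443)·e^(−107/209.09) = 24.444 + (-5.4443)·0.59945 = 21.181 °C.

21.2 °C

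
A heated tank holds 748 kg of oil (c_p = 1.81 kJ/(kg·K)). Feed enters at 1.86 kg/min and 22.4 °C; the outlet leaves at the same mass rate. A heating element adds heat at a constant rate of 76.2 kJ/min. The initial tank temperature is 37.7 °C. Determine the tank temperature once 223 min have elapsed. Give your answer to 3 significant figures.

40.8 °C

Heat balance on the well-mixed liquid: M c_p dT/dt = ṁ c_p (T_in − T) + 76.2.
τ = M/ṁ = 402.15 min; T_ss = T_in + Q̇/(ṁ c_p) = 22.4 + 76.2/(1.86·1.81) = 45.034 °C.
Integrating: T(t) = T_ss + (T₀ − T_ss) e^(−t/τ).
T(223) = 45.034 + (-7.3341)·e^(−223/402.15) = 45.034 + (-7.3341)·0.57435 = 40.822 °C.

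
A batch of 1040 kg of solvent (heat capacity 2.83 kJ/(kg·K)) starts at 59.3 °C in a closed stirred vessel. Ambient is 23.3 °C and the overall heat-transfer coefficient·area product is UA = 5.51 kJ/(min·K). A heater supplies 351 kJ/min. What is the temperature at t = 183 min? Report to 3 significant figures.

67.3 °C

Lumped-capacitance energy balance: M c_p dT/dt = UA(T_amb − T) + Q̇.
dT/dt = (T_ss − T)/τ with T_ss = T_amb + Q̇/UA = 23.3 + 351/5.51 = 87.002 °C, τ = M c_p/UA = 1040·2.83/5.51 = 534.16 min.
Solution: T(t) = T_ss + (T₀ − T_ss) e^(−t/τ).
T(183) = 87.002 + (-27.702)·0.70992 = 67.336 °C.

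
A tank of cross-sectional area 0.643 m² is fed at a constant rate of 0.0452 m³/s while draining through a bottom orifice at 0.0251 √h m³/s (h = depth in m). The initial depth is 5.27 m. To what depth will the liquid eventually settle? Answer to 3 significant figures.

3.24 m

Level balance: A dh/dt = 0.0452 − 0.0251 √h. Setting dh/dt = 0:
Q_in = 0.0251 √h_ss ⇒ √h_ss = 0.0452/0.0251 = 1.8008.
h_ss = 1.8008² = 3.2429 m. (Since h₀ = 5.27 m > h_ss, the level will fall toward this value.)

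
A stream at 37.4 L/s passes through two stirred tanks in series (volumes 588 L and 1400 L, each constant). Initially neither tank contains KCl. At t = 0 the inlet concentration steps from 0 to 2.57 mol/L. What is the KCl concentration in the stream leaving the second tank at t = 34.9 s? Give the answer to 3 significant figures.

Species balance on tank i: dCᵢ/dt = (Cᵢ₋₁ − Cᵢ)/τᵢ with τᵢ = Vᵢ/Q.
τ₁ = 588/37.4 = 15.722 s; τ₂ = 1400/37.4 = 37.433 s.
Solving the cascade with C₁(0)=C₂(0)=0 gives C₂(t) = C_in[1 − (τ₁ e^(−t/τ₁) − τ₂ e^(−t/τ₂))/(τ₁ − τ₂)].
At t = 34.9: e^(−t/τ₁) = 0.10863, e^(−t/τ₂) = 0.39364.
C₂ = 2.57·[1 − (15.722·0.10863 − 37.433·0.39364)/(-21.711)] = 2.57·0.39998 = 1.0279 mol/L.

1.03 mol/L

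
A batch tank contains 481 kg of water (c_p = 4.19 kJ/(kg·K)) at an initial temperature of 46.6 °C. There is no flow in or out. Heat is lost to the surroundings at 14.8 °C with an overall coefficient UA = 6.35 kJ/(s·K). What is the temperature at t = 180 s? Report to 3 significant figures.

32.8 °C

M c_p dT/dt = −UA(T − T_amb).
dT/dt = (T_ss − T)/τ with T_ss = T_amb = 14.800 °C, τ = M c_p/UA = 481·4.19/6.35 = 317.38 s.
Solution: T(t) = T_ss + (T₀ − T_ss) e^(−t/τ).
T(180) = 14.800 + (31.800)·0.56715 = 32.835 °C.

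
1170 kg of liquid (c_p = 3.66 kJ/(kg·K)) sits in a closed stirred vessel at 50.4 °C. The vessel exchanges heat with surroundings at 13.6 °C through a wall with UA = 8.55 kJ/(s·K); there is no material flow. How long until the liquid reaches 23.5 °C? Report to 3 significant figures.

Unsteady energy balance on the tank contents: M c_p dT/dt = −UA(T − T_amb).
τ = M c_p/UA = 500.84 s; T_ss = T_amb = 13.600 °C.
T(t) = T_ss + (T₀ − T_ss)e^(−t/τ); set T = 23.5:
t = −τ ln[(T − T_ss)/(T₀ − T_ss)] = −500.84 · ln(0.26902) = 657.59 s.

658 s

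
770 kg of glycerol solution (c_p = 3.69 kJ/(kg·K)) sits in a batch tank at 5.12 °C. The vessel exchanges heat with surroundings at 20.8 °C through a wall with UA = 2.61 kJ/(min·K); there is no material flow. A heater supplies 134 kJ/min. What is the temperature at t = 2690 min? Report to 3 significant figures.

Lumped-capacitance energy balance: M c_p dT/dt = UA(T_amb − T) + Q̇.
dT/dt = (T_ss − T)/τ with T_ss = T_amb + Q̇/UA = 20.8 + 134/2.61 = 72.141 °C, τ = M c_p/UA = 770·3.69/2.61 = 1088.6 min.
Solution: T(t) = T_ss + (T₀ − T_ss) e^(−t/τ).
T(2690) = 72.141 + (-67.021)·0.084499 = 66.478 °C.

66.5 °C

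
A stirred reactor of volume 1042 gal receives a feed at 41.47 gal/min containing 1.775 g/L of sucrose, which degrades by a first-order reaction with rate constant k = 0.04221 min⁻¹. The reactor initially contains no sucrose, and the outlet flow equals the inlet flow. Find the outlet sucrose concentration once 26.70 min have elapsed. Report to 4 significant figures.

0.7650 g/L

Accumulation = in − out − consumed: V dC/dt = Q C_in − Q C − k V C.
dC/dt = (Q/V) C_in − (Q/V + k) C; effective rate a = Q/V + k = 0.0397985 + 0.04221 = 0.0820085 min⁻¹.
C_ss = Q C_in/(Q + kV) = 0.861402 g/L; C(t) = C_ss + (C₀ − C_ss) e^(−a t).
C(26.70) = 0.861402 + (-0.861402)·e^(−0.0820085·26.70) = 0.861402 + (-0.861402)·0.111959 = 0.764961 g/L.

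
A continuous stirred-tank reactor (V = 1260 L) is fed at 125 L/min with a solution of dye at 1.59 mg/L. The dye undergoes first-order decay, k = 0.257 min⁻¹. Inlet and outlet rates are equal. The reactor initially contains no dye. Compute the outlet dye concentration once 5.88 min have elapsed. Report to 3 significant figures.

V dC/dt = Q(C_in − C) − k V C.
This is linear with rate a = Q/V + k = 0.35621 min⁻¹.
C_ss = Q C_in/(Q + kV) = 0.44283 mg/L; C(t) = C_ss + (C₀ − C_ss) e^(−a t).
C(5.88) = 0.44283 + (-0.44283)·e^(−0.35621·5.88) = 0.44283 + (-0.44283)·0.12313 = 0.38830 mg/L.

0.388 mg/L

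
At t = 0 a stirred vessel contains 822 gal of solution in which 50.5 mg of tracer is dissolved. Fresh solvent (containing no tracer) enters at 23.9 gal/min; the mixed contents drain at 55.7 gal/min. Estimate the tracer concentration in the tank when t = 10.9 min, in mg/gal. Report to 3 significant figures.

0.0407 mg/gal

Total volume: dV/dt = Q_in − Q_out = -31.800 gal/min, so V(t) = 822 − 31.800 t and V(10.9) = 475.38 gal.
Species balance (pure solvent in): dm/dt = −Q_out · m/V(t).
Separate: dm/m = −Q_out dt/V(t) ⇒ ln(m/m₀) = −(Q_out/(Q_in−Q_out)) ln(V/V₀).
m = m₀ (V₀/V)^(Q_out/(Q_in−Q_out)) = 50.5 × (822/475.38)^(-1.7516) = 19.351 mg.
C = m/V = 19.351/475.38 = 0.040707 mg/gal.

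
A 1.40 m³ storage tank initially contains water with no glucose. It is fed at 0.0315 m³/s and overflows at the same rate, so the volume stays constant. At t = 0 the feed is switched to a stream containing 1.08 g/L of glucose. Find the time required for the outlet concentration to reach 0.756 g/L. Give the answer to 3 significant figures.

Species balance: V dC/dt = Q(C_in − C) ⇒ τ = V/Q = 44.444 s.
C(t) = C_in + (C₀ − C_in) e^(−t/τ). Set C = 0.756 and solve for t:
e^(−t/τ) = (C − C_in)/(C₀ − C_in) = (0.756 − 1.08)/(0 − 1.08) = 0.30000
t = −τ ln(…) = 44.444 × 1.2040 = 53.510 s.

53.5 s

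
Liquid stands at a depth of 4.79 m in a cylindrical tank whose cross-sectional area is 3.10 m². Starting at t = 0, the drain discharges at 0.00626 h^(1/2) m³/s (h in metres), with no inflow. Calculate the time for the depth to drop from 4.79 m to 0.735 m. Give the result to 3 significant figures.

With no inflow, A dh/dt = −0.00626 √h.
Separate and integrate: 2(√h − √h₀) = −(0.00626/A) t.
t = 2A(√h₀ − √h)/0.00626 = 2·3.10·(√4.79 − √0.735)/0.00626
  = 6.2000 × (2.1886 − 0.85732) / 0.00626 = 1318.5 s.

1320 s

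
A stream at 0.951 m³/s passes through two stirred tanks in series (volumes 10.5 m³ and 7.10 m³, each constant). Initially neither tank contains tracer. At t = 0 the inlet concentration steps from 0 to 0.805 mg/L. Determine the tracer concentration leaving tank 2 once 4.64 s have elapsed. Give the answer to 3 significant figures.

0.0749 mg/L

Species balance on tank i: dCᵢ/dt = (Cᵢ₋₁ − Cᵢ)/τᵢ with τᵢ = Vᵢ/Q.
τ₁ = 10.5/0.951 = 11.041 s; τ₂ = 7.10/0.951 = 7.4658 s.
Tank 1: C₁ = C_in(1 − e^(−t/τ₁)). Tank 2 (τ₁ ≠ τ₂): C₂ = C_in[1 − (τ₁ e^(−t/τ₁) − τ₂ e^(−t/τ₂))/(τ₁ − τ₂)].
At t = 4.64: e^(−t/τ₁) = 0.65688, e^(−t/τ₂) = 0.53714.
C₂ = 0.805·[1 − (11.041·0.65688 − 7.4658·0.53714)/(3.5752)] = 0.805·0.093067 = 0.074919 mg/L.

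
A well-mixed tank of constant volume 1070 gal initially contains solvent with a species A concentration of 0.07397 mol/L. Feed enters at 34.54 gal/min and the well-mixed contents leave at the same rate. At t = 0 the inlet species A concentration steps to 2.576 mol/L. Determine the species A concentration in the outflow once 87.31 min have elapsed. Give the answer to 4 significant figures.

Unsteady species balance (constant V, well mixed): V dC/dt = Q(C_in − C).
Time constant τ = V/Q = 1070/34.54 = 30.9786 min.
Solution: C(t) = C_in + (C₀ − C_in) e^(−t/τ).
C(87.31) = 2.576 + (0.07397 − 2.576)·e^(−87.31/30.9786) = 2.576 + (-2.50203)·0.0597014 = 2.42663 mol/L.

2.427 mol/L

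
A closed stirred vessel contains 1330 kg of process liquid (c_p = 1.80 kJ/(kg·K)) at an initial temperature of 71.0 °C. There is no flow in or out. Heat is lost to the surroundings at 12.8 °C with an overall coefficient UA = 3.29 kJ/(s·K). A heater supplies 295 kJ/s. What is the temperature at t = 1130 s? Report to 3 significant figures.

Lumped-capacitance energy balance: M c_p dT/dt = UA(T_amb − T) + Q̇.
dT/dt = (T_ss − T)/τ with T_ss = T_amb + Q̇/UA = 12.8 + 295/3.29 = 102.47 °C, τ = M c_p/UA = 1330·1.80/3.29 = 727.66 s.
This is linear first-order; T(t) = T_ss + (T₀ − T_ss) e^(−t/τ).
T(1130) = 102.47 + (-31.466)·0.21163 = 95.807 °C.

95.8 °C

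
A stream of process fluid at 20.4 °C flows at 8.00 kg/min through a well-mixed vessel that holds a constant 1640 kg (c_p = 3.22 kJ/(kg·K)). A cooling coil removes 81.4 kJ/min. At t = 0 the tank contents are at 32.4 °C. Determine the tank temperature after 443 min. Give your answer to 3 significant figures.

19.0 °C

Heat balance on the well-mixed liquid: M c_p dT/dt = ṁ c_p (T_in − T) − 81.4.
τ = M/ṁ = 205.00 min; T_ss = T_in − Q̇/(ṁ c_p) = 20.4 − 81.4/(8.00·3.22) = 17.240 °C.
This is linear first-order; T(t) = T_ss + (T₀ − T_ss) e^(−t/τ).
T(443) = 17.240 + (15.160)·e^(−443/205.00) = 17.240 + (15.160)·0.11521 = 18.987 °C.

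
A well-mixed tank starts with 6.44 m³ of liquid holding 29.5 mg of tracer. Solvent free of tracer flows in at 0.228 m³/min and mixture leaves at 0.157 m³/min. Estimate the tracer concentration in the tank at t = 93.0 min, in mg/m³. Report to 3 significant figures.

0.475 mg/m³

Total volume: dV/dt = Q_in − Q_out = 0.071000 m³/min, so V(t) = 6.44 + 0.071000 t and V(93.0) = 13.043 m³.
Species balance (pure solvent in): dm/dt = −Q_out · m/V(t).
dm/m = −Q_out dt/(V₀ + 0.071000 t); integrating gives ln(m/m₀) = −(Q_out/(Q_in−Q_out)) ln(V/V₀).
m = m₀ (V₀/V)^(Q_out/(Q_in−Q_out)) = 29.5 × (6.44/13.043)^(2.2113) = 6.1957 mg.
C = m/V = 6.1957/13.043 = 0.47502 mg/m³.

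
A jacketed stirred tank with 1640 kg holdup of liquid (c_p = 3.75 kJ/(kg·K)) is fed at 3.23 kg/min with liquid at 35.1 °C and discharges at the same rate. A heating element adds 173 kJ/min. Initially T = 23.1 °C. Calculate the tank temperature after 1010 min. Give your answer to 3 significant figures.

M c_p dT/dt = ṁ c_p (T_in − T) + Q̇.
τ = M/ṁ = 507.74 min; T_ss = T_in + Q̇/(ṁ c_p) = 35.1 + 173/(3.23·3.75) = 49.383 °C.
Solution: T(t) = T_ss + (T₀ − T_ss) e^(−t/τ).
T(1010) = 49.383 + (-26.283)·e^(−1010/507.74) = 49.383 + (-26.283)·0.13680 = 45.787 °C.

45.8 °C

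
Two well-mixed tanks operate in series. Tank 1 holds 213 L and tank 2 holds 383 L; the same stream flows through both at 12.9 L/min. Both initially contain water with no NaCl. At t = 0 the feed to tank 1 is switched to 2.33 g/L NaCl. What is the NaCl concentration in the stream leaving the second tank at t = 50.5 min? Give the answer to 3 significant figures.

Species balance on tank i: dCᵢ/dt = (Cᵢ₋₁ − Cᵢ)/τᵢ with τᵢ = Vᵢ/Q.
τ₁ = 213/12.9 = 16.512 min; τ₂ = 383/12.9 = 29.690 min.
Solving the cascade with C₁(0)=C₂(0)=0 gives C₂(t) = C_in[1 − (τ₁ e^(−t/τ₁) − τ₂ e^(−t/τ₂))/(τ₁ − τ₂)].
At t = 50.5: e^(−t/τ₁) = 0.046960, e^(−t/τ₂) = 0.18252.
C₂ = 2.33·[1 − (16.512·0.046960 − 29.690·0.18252)/(-13.178)] = 2.33·0.64764 = 1.5090 g/L.

1.51 g/L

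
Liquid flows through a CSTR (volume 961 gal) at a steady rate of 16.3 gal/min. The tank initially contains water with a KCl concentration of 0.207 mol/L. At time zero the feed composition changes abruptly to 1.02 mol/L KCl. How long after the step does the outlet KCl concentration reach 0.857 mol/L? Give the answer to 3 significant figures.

Species balance: V dC/dt = Q(C_in − C) ⇒ τ = V/Q = 58.957 min.
C(t) = C_in + (C₀ − C_in) e^(−t/τ). Set C = 0.857 and solve for t:
e^(−t/τ) = (C − C_in)/(C₀ − C_in) = (0.857 − 1.02)/(0.207 − 1.02) = 0.20049
t = −τ ln(…) = 58.957 × 1.6070 = 94.743 min.

94.7 min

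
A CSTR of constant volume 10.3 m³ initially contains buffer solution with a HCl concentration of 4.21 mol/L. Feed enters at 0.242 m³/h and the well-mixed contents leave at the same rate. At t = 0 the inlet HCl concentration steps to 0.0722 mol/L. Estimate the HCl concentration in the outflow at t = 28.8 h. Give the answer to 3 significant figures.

2.18 mol/L

Unsteady species balance (constant V, well mixed): V dC/dt = Q(C_in − C).
So dC/dt = (C_in − C)/τ with τ = V/Q = 10.3/0.242 = 42.562 h.
Solution: C(t) = C_in + (C₀ − C_in) e^(−t/τ).
C(28.8) = 0.0722 + (4.21 − 0.0722)·e^(−28.8/42.562) = 0.0722 + (4.1378)·0.50831 = 2.1755 mol/L.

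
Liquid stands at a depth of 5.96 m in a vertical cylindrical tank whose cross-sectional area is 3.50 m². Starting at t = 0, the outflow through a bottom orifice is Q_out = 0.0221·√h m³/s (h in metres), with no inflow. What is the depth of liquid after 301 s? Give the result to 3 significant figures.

With no inflow, A dh/dt = −0.0221 √h.
∫ h^(−1/2) dh = −(0.0221/A) ∫ dt, giving 2√h = 2√h₀ − (0.0221/A) t.
√h = √5.96 − 0.0221·301/(2·3.50) = 2.4413 − 0.95030 = 1.4910.
h = 1.4910² = 2.2231 m.

2.22 m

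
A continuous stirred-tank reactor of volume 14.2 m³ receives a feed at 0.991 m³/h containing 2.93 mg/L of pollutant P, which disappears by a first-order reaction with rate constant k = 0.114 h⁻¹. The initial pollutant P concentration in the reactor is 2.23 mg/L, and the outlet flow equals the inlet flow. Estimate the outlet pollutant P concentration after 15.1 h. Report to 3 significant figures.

V dC/dt = Q(C_in − C) − k V C.
This is linear with rate a = Q/V + k = 0.18379 h⁻¹.
C_ss = Q C_in/(Q + kV) = 1.1126 mg/L; C(t) = C_ss + (C₀ − C_ss) e^(−a t).
C(15.1) = 1.1126 + (1.1174)·e^(−0.18379·15.1) = 1.1126 + (1.1174)·0.062336 = 1.1822 mg/L.

1.18 mg/L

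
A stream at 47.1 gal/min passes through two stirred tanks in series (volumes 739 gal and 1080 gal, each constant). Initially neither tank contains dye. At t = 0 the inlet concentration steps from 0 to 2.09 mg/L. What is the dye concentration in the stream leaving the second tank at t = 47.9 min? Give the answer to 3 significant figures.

1.48 mg/L

Species balance on tank i: dCᵢ/dt = (Cᵢ₋₁ − Cᵢ)/τᵢ with τᵢ = Vᵢ/Q.
τ₁ = 739/47.1 = 15.690 min; τ₂ = 1080/47.1 = 22.930 min.
Solving the cascade with C₁(0)=C₂(0)=0 gives C₂(t) = C_in[1 − (τ₁ e^(−t/τ₁) − τ₂ e^(−t/τ₂))/(τ₁ − τ₂)].
At t = 47.9: e^(−t/τ₁) = 0.047222, e^(−t/τ₂) = 0.12381.
C₂ = 2.09·[1 − (15.690·0.047222 − 22.930·0.12381)/(-7.2399)] = 2.09·0.71020 = 1.4843 mg/L.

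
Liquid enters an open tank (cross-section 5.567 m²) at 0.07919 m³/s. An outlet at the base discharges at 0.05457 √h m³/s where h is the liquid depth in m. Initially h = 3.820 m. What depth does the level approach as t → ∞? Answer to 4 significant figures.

2.106 m

A dh/dt = Q_in − 0.05457 √h. Steady state requires inflow = outflow:
Q_in = 0.05457 √h_ss ⇒ √h_ss = 0.07919/0.05457 = 1.45116.
h_ss = 1.45116² = 2.10588 m. (Since h₀ = 3.820 m > h_ss, the level will fall toward this value.)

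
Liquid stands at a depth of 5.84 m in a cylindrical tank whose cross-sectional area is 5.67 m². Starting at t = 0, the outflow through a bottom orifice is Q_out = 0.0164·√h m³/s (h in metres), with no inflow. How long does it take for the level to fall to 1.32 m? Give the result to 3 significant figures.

With no inflow, A dh/dt = −0.0164 √h.
Separate and integrate: 2(√h − √h₀) = −(0.0164/A) t.
t = 2A(√h₀ − √h)/0.0164 = 2·5.67·(√5.84 − √1.32)/0.0164
  = 11.340 × (2.4166 − 1.1489) / 0.0164 = 876.57 s.

877 s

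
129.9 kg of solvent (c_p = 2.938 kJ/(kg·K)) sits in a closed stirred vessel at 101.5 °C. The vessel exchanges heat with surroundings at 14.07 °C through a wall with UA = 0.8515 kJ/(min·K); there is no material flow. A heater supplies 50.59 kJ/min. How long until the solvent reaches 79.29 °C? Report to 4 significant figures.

Unsteady energy balance on the tank contents: M c_p dT/dt = −UA(T − T_amb) + Q̇.
τ = M c_p/UA = 448.205 min; T_ss = T_amb + Q̇/UA = 14.07 + 50.59/0.8515 = 73.4828 °C.
T(t) = T_ss + (T₀ − T_ss)e^(−t/τ); set T = 79.29:
t = −τ ln[(T − T_ss)/(T₀ − T_ss)] = −448.205 · ln(0.207273) = 705.349 min.

705.3 min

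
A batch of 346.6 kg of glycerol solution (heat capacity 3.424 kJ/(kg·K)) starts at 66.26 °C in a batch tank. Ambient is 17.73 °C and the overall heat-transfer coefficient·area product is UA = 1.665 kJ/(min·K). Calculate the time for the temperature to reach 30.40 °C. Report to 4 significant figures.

Lumped-capacitance energy balance: M c_p dT/dt = UA(T_amb − T).
τ = M c_p/UA = 712.768 min; T_ss = T_amb = 17.7300 °C.
T(t) = T_ss + (T₀ − T_ss)e^(−t/τ); set T = 30.40:
t = −τ ln[(T − T_ss)/(T₀ − T_ss)] = −712.768 · ln(0.261076) = 957.208 min.

957.2 min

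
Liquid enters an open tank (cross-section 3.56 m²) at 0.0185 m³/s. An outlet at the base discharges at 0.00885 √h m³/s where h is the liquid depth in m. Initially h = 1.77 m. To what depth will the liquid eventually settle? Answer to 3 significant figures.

4.37 m

A dh/dt = Q_in − 0.00885 √h. Steady state requires inflow = outflow:
Q_in = 0.00885 √h_ss ⇒ √h_ss = 0.0185/0.00885 = 2.0904.
h_ss = 2.0904² = 4.3698 m. (Since h₀ = 1.77 m < h_ss, the level will rise toward this value.)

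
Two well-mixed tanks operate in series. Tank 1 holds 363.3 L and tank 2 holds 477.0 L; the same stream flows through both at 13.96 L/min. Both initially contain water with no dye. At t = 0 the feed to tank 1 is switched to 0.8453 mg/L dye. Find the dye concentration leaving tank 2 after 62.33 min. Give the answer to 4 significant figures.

0.5193 mg/L

Each tank obeys Vᵢ dCᵢ/dt = Q(Cᵢ₋₁ − Cᵢ), so τᵢ = Vᵢ/Q.
τ₁ = 363.3/13.96 = 26.0244 min; τ₂ = 477.0/13.96 = 34.1691 min.
Solving the cascade with C₁(0)=C₂(0)=0 gives C₂(t) = C_in[1 − (τ₁ e^(−t/τ₁) − τ₂ e^(−t/τ₂))/(τ₁ − τ₂)].
At t = 62.33: e^(−t/τ₁) = 0.0911668, e^(−t/τ₂) = 0.161352.
C₂ = 0.8453·[1 − (26.0244·0.0911668 − 34.1691·0.161352)/(-8.14470)] = 0.8453·0.614388 = 0.519342 mg/L.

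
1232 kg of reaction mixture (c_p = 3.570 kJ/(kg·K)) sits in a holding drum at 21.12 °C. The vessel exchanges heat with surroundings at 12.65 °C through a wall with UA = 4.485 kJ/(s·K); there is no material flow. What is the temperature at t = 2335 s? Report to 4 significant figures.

13.43 °C

M c_p dT/dt = −UA(T − T_amb).
dT/dt = (T_ss − T)/τ with T_ss = T_amb = 12.6500 °C, τ = M c_p/UA = 1232·3.570/4.485 = 980.656 s.
Solution: T(t) = T_ss + (T₀ − T_ss) e^(−t/τ).
T(2335) = 12.6500 + (8.47000)·0.0924525 = 13.4331 °C.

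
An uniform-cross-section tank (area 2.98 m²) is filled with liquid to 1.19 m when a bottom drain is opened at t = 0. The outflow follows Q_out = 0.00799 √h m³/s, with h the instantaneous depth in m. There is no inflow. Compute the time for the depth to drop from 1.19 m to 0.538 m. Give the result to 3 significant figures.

With no inflow, A dh/dt = −0.00799 √h.
This is separable: 2 d(√h)/dt = −0.00799/A, so √h = √h₀ − (0.00799/(2A)) t.
t = 2A(√h₀ − √h)/0.00799 = 2·2.98·(√1.19 − √0.538)/0.00799
  = 5.9600 × (1.0909 − 0.73348) / 0.00799 = 266.59 s.

267 s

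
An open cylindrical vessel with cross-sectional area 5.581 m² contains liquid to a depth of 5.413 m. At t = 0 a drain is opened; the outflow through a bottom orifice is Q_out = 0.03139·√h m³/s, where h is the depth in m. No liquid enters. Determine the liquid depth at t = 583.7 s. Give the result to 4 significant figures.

A dh/dt = −Q_out = −0.03139 √h.
Separate and integrate: 2(√h − √h₀) = −(0.03139/A) t.
√h = √5.413 − 0.03139·583.7/(2·5.581) = 2.32659 − 1.64149 = 0.685093.
h = 0.685093² = 0.469352 m.

0.4694 m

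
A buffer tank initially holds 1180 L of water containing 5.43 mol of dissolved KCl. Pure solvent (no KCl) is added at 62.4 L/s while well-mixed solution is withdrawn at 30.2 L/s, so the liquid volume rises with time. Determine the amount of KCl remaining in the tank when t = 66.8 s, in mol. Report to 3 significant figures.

Total volume: dV/dt = Q_in − Q_out = 32.200 L/s, so V(t) = 1180 + 32.200 t and V(66.8) = 3331.0 L.
Solute balance: dm/dt = 0 − Q_out C = −Q_out m/V(t).
Separate: dm/m = −Q_out dt/V(t) ⇒ ln(m/m₀) = −(Q_out/(Q_in−Q_out)) ln(V/V₀).
m = m₀ (V₀/V)^(Q_out/(Q_in−Q_out)) = 5.43 × (1180/3331.0)^(0.93789) = 2.0517 mol.

2.05 mol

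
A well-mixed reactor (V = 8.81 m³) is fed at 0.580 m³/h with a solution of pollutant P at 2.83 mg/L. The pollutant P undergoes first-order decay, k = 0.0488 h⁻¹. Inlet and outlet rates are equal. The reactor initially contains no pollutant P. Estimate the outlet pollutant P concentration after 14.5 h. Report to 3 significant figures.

1.32 mg/L

Accumulation = in − out − consumed: V dC/dt = Q C_in − Q C − k V C.
This is linear with rate a = Q/V + k = 0.11463 h⁻¹.
C_ss = Q C_in/(Q + kV) = 1.6253 mg/L; C(t) = C_ss + (C₀ − C_ss) e^(−a t).
C(14.5) = 1.6253 + (-1.6253)·e^(−0.11463·14.5) = 1.6253 + (-1.6253)·0.18972 = 1.3169 mg/L.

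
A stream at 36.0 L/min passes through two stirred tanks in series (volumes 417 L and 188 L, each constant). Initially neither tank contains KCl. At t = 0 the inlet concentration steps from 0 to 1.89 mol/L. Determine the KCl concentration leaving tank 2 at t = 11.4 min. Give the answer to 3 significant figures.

0.779 mol/L

Species balance on tank i: dCᵢ/dt = (Cᵢ₋₁ − Cᵢ)/τᵢ with τᵢ = Vᵢ/Q.
τ₁ = 417/36.0 = 11.583 min; τ₂ = 188/36.0 = 5.2222 min.
Tank 1: C₁ = C_in(1 − e^(−t/τ₁)). Tank 2 (τ₁ ≠ τ₂): C₂ = C_in[1 − (τ₁ e^(−t/τ₁) − τ₂ e^(−t/τ₂))/(τ₁ − τ₂)].
At t = 11.4: e^(−t/τ₁) = 0.37375, e^(−t/τ₂) = 0.11271.
C₂ = 1.89·[1 − (11.583·0.37375 − 5.2222·0.11271)/(6.3611)] = 1.89·0.41195 = 0.77858 mol/L.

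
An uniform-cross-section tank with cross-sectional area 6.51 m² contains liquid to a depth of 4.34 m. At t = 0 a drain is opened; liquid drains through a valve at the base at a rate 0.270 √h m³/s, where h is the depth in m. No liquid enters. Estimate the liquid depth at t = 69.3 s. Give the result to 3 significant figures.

0.418 m

A dh/dt = −Q_out = −0.270 √h.
This is separable: 2 d(√h)/dt = −0.270/A, so √h = √h₀ − (0.270/(2A)) t.
√h = √4.34 − 0.270·69.3/(2·6.51) = 2.0833 − 1.4371 = 0.64617.
h = 0.64617² = 0.41754 m.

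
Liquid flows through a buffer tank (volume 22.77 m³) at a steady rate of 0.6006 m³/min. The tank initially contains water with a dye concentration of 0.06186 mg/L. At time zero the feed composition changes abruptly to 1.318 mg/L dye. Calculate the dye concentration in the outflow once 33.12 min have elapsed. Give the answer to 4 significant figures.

0.7936 mg/L

Accumulation = in − out for the solute gives V dC/dt = Q(C_in − C).
Time constant τ = V/Q = 22.77/0.6006 = 37.9121 min.
C approaches C_in exponentially: C(t) = C_in + (C₀ − C_in) e^(−t/τ).
C(33.12) = 1.318 + (0.06186 − 1.318)·e^(−33.12/37.9121) = 1.318 + (-1.25614)·0.417446 = 0.793629 mg/L.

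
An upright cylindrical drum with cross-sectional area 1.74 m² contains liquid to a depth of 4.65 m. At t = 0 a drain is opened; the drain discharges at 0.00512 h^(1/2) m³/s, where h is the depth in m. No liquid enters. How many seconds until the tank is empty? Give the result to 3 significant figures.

With no inflow, A dh/dt = −0.00512 √h.
∫ h^(−1/2) dh = −(0.00512/A) ∫ dt, giving 2√h = 2√h₀ − (0.00512/A) t.
Set h = 0: 2√h₀ = (0.00512/A) t_empty ⇒ t_empty = 2A√h₀/0.00512.
t_empty = 2·1.74·√4.65/0.00512 = 3.4800·2.1564/0.00512 = 1465.7 s.

1470 s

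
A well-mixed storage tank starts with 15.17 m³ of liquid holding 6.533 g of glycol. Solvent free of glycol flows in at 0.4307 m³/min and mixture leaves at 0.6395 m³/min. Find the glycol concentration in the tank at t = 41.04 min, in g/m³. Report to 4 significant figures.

0.07739 g/m³

Total volume: dV/dt = Q_in − Q_out = -0.208800 m³/min, so V(t) = 15.17 − 0.208800 t and V(41.04) = 6.60085 m³.
No glycol enters, so dm/dt = −Q_out · (m/V).
dm/m = −Q_out dt/(V₀ − 0.208800 t); integrating gives ln(m/m₀) = −(Q_out/(Q_in−Q_out)) ln(V/V₀).
m = m₀ (V₀/V)^(Q_out/(Q_in−Q_out)) = 6.533 × (15.17/6.60085)^(-3.06274) = 0.510837 g.
C = m/V = 0.510837/6.60085 = 0.0773895 g/m³.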